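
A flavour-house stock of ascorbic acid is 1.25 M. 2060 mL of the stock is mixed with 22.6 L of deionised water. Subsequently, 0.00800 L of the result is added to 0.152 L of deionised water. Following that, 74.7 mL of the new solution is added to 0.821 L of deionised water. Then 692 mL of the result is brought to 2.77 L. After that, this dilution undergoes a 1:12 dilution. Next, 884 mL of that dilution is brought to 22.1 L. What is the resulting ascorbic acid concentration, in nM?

363 nM

Overall dilution factor = 11.97 × 20 × 11.99 × 4.003 × 12 × 25 = 3.45 × 10⁶.
1.25 M / 3.45 × 10⁶ = 3.63 × 10⁻⁷ M = 363 nM.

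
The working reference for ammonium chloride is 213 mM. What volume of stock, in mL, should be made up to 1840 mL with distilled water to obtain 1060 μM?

1060 μM = 1.06 mM.
V₁ = C₂V₂/C₁ = 1.06 × 1840 / 213 = 9.16 mL.

9.16 mL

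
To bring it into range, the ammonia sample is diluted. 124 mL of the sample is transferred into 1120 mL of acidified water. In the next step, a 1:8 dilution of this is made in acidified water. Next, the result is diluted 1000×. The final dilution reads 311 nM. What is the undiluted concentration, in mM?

25.0 mM

Overall dilution factor = 10.03 × 8 × 1000 = 8.03 × 10⁴.
Original = 311 nM × 8.03 × 10⁴ = 2.50 × 10⁷ nM = 25.0 mM.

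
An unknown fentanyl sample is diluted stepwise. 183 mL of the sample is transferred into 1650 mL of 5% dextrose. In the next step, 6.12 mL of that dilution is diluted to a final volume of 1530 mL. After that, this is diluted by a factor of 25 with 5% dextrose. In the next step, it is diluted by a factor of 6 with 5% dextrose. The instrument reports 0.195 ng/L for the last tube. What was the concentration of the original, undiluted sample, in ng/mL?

73.2 ng/mL

Overall dilution factor = 10.02 × 250 × 25 × 6 = 3.76 × 10⁵.
Original = 0.195 ng/L × 3.76 × 10⁵ = 7.32 × 10⁴ ng/L = 73.2 ng/mL.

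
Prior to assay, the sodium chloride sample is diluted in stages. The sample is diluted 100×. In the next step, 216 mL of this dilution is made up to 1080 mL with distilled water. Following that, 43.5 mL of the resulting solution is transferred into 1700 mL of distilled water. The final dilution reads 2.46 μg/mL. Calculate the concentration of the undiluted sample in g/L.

49.3 g/L

Overall dilution factor = 100 × 5 × 40.08 = 2.00 × 10⁴.
Original = 2.46 μg/mL × 2.00 × 10⁴ = 4.93 × 10⁴ μg/mL = 49.3 g/L.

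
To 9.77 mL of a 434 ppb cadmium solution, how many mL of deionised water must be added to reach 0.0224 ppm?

180 mL

0.0224 ppm = 22.4 ppb.
V₂ = C₁V₁/C₂ = 434 × 9.77 / 22.4 = 189 mL.
Diluent to add = V₂ − V₁ = 189 − 9.77 = 180 mL.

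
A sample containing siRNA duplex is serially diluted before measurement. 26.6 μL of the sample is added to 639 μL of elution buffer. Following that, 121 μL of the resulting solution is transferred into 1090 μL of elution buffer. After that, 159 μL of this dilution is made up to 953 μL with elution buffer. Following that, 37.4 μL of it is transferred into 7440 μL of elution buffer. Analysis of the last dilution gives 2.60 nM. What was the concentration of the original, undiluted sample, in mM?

Overall dilution factor = 25.02 × 10.01 × 5.994 × 199.9 = 3.00 × 10⁵.
Original = 2.60 nM × 3.00 × 10⁵ = 7.80 × 10⁵ nM = 0.780 mM.

0.780 mM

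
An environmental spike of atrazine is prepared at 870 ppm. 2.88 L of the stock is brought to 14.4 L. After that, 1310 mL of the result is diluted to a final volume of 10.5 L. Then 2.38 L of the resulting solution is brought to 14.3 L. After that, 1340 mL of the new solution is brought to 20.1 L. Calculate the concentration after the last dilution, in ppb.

Overall dilution factor = 5 × 8.015 × 6.008 × 15 = 3612.
870 ppm / 3612 = 0.241 ppm = 241 ppb.

241 ppb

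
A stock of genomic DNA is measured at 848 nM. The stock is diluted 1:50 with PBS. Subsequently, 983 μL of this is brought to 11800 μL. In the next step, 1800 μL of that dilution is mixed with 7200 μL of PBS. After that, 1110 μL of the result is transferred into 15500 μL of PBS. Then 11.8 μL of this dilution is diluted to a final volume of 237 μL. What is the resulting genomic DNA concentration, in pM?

Overall dilution factor = 50 × 12.00 × 5 × 14.96 × 20.08 = 9.02 × 10⁵.
848 nM / 9.02 × 10⁵ = 9.40 × 10⁻⁴ nM = 0.940 pM.

0.940 pM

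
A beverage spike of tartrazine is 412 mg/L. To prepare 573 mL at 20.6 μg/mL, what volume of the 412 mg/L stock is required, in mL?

20.6 μg/mL = 20.6 mg/L.
V₁ = C₂V₂/C₁ = 20.6 × 573 / 412 = 28.6 mL.

28.6 mL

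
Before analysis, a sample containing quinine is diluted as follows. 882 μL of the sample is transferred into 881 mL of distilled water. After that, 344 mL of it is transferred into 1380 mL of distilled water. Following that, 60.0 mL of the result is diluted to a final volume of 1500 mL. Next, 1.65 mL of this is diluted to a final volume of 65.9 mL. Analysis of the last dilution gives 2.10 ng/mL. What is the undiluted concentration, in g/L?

10.5 g/L

Overall dilution factor = 999.9 × 5.012 × 25 × 39.94 = 5.00 × 10⁶.
Original = 2.10 ng/mL × 5.00 × 10⁶ = 1.05 × 10⁷ ng/mL = 10.5 g/L.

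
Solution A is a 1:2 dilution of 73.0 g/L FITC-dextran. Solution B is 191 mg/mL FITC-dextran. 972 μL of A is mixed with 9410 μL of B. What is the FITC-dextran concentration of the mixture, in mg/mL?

C_A = 73.0 g/L / 2 = 36.5 g/L.
C_B = 191 mg/mL = 191 g/L.
C_mix = (C_A·V_A + C_B·V_B)/(V_A + V_B) = (36.5×972 + 191×9410) / 10380 = 177 g/L = 177 mg/mL.

177 mg/mL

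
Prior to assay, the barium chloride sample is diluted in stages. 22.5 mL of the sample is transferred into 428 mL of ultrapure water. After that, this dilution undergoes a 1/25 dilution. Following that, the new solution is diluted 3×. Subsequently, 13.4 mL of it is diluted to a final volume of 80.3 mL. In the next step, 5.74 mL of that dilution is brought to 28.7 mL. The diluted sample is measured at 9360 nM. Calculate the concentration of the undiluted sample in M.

Overall dilution factor = 20.02 × 25 × 3 × 5.993 × 5 = 4.50 × 10⁴.
Original = 9360 nM × 4.50 × 10⁴ = 4.21 × 10⁸ nM = 0.421 M.

0.421 M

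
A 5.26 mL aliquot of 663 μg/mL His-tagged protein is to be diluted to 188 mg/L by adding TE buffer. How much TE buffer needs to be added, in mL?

188 mg/L = 188 μg/mL.
V₂ = C₁V₁/C₂ = 663 × 5.26 / 188 = 18.5 mL.
Diluent to add = V₂ − V₁ = 18.5 − 5.26 = 13.3 mL.

13.3 mL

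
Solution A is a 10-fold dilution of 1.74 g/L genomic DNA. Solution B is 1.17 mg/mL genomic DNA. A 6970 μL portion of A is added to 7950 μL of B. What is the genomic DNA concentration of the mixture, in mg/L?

705 mg/L

C_A = 1.74 g/L / 10 = 0.174 g/L.
C_B = 1.17 mg/mL = 1.17 g/L.
C_mix = (C_A·V_A + C_B·V_B)/(V_A + V_B) = (0.174×6970 + 1.17×7950) / 14920 = 0.705 g/L = 705 mg/L.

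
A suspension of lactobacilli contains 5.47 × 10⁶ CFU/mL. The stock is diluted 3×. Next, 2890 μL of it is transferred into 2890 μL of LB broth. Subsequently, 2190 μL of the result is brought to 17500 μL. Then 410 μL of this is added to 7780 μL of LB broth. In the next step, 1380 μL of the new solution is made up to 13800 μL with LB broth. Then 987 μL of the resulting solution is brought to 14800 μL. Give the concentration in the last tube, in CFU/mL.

38.1 CFU/mL

Overall dilution factor = 3 × 2 × 7.991 × 19.98 × 10 × 14.99 = 1.44 × 10⁵.
5.47 × 10⁶ CFU/mL / 1.44 × 10⁵ = 38.1 CFU/mL.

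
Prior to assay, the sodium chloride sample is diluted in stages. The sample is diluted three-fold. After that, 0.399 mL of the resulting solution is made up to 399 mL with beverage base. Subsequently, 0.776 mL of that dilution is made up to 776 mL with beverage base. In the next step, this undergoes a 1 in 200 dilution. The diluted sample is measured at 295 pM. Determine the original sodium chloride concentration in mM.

Overall dilution factor = 3 × 1000 × 1000 × 200 = 6.00 × 10⁸.
Original = 295 pM × 6.00 × 10⁸ = 1.77 × 10¹¹ pM = 177 mM.

177 mM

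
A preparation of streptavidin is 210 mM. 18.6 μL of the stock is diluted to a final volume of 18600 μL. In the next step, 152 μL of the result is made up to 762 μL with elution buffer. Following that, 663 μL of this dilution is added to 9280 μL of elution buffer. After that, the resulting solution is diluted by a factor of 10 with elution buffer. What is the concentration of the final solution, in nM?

Overall dilution factor = 1000 × 5.013 × 15.00 × 10 = 7.52 × 10⁵.
210 mM / 7.52 × 10⁵ = 2.79 × 10⁻⁴ mM = 279 nM.

279 nM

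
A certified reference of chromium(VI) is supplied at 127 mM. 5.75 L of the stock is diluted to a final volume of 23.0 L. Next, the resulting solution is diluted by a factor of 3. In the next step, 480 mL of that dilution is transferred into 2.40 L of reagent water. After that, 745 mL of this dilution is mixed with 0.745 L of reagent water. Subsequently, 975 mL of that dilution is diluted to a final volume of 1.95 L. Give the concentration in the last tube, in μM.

Overall dilution factor = 4 × 3 × 6 × 2 × 2 = 288.
127 mM / 288 = 0.441 mM = 441 μM.

441 μM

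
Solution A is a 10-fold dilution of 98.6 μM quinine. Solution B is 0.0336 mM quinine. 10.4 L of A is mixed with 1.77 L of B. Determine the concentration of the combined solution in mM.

0.0133 mM

C_A = 98.6 μM / 10 = 9.86 μM.
C_B = 0.0336 mM = 33.6 μM.
C_mix = (C_A·V_A + C_B·V_B)/(V_A + V_B) = (9.86×10.4 + 33.6×1.77) / 12.17 = 13.3 μM = 0.0133 mM.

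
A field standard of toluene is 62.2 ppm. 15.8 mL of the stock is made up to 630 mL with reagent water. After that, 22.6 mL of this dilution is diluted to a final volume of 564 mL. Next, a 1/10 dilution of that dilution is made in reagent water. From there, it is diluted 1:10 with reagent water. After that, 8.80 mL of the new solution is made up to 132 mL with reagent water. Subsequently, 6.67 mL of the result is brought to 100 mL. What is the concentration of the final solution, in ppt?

Overall dilution factor = 39.87 × 24.96 × 10 × 10 × 15 × 14.99 = 2.24 × 10⁷.
62.2 ppm / 2.24 × 10⁷ = 2.78 × 10⁻⁶ ppm = 2.78 ppt.

2.78 ppt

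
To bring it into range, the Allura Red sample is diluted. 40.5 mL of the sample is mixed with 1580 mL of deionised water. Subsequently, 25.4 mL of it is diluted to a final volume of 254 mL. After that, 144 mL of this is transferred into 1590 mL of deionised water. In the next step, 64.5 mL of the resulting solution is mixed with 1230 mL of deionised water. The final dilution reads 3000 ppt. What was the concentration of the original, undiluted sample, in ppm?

290 ppm

Overall dilution factor = 40.01 × 10 × 12.04 × 20.07 = 9.67 × 10⁴.
Original = 3000 ppt × 9.67 × 10⁴ = 2.90 × 10⁸ ppt = 290 ppm.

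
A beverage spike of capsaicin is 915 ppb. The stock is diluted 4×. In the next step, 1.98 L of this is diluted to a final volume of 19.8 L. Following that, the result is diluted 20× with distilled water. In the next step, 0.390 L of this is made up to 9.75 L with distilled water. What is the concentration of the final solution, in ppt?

45.8 ppt

Overall dilution factor = 4 × 10 × 20 × 25 = 2.00 × 10⁴.
915 ppb / 2.00 × 10⁴ = 0.0457 ppb = 45.8 ppt.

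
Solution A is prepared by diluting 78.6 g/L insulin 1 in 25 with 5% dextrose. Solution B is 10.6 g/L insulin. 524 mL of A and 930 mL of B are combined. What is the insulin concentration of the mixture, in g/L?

C_A = 78.6 g/L / 25 = 3.14 g/L.
C_mix = (C_A·V_A + C_B·V_B)/(V_A + V_B) = (3.14×524 + 10.6×930) / 1454 = 7.91 g/L.

7.91 g/L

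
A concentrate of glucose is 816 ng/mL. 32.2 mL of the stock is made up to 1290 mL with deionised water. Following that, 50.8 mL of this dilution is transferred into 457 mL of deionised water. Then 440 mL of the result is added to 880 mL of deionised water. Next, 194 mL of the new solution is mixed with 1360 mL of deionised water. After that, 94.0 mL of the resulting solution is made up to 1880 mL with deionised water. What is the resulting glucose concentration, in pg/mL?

Overall dilution factor = 40.06 × 9.996 × 3 × 8.010 × 20 = 1.92 × 10⁵.
816 ng/mL / 1.92 × 10⁵ = 4.24 × 10⁻³ ng/mL = 4.24 pg/mL.

4.24 pg/mL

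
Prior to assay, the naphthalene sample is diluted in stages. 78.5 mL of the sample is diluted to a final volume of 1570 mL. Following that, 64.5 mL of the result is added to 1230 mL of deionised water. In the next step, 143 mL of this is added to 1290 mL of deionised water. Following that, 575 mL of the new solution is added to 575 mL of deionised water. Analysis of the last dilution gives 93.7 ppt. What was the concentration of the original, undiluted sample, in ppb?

754 ppb

Overall dilution factor = 20 × 20.07 × 10.02 × 2 = 8045.
Original = 93.7 ppt × 8045 = 7.54 × 10⁵ ppt = 754 ppb.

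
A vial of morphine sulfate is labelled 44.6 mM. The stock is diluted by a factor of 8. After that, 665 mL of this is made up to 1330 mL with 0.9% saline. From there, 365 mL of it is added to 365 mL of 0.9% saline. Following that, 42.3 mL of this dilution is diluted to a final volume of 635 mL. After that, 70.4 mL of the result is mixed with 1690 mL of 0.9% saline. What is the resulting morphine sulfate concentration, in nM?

Overall dilution factor = 8 × 2 × 2 × 15.01 × 25.01 = 1.20 × 10⁴.
44.6 mM / 1.20 × 10⁴ = 3.71 × 10⁻³ mM = 3710 nM.

3710 nM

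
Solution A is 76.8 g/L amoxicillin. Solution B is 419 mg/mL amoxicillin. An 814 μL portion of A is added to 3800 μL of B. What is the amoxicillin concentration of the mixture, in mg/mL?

C_B = 419 mg/mL = 419 g/L.
C_mix = (C_A·V_A + C_B·V_B)/(V_A + V_B) = (76.8×814 + 419×3800) / 4614 = 359 g/L = 359 mg/mL.

359 mg/mL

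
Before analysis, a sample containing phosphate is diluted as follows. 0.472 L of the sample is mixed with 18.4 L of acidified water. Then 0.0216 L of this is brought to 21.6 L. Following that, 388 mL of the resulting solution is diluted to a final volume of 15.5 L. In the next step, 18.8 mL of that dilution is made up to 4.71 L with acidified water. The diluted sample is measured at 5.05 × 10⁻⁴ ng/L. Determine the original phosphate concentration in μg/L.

202 μg/L

Overall dilution factor = 39.98 × 1000 × 39.95 × 250.5 = 4.00 × 10⁸.
Original = 5.05 × 10⁻⁴ ng/L × 4.00 × 10⁸ = 2.02 × 10⁵ ng/L = 202 μg/L.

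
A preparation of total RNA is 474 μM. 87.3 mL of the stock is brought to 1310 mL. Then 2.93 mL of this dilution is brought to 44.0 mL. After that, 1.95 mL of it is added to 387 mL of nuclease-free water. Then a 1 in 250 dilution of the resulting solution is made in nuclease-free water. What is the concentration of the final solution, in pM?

Overall dilution factor = 15.01 × 15.02 × 199.5 × 250 = 1.12 × 10⁷.
474 μM / 1.12 × 10⁷ = 4.22 × 10⁻⁵ μM = 42.2 pM.

42.2 pM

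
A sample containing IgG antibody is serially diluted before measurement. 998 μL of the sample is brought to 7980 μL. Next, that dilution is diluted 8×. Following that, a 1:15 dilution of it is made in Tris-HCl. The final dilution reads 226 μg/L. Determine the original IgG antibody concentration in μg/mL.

217 μg/mL

Overall dilution factor = 7.996 × 8 × 15 = 960.
Original = 226 μg/L × 960 = 2.17 × 10⁵ μg/L = 217 μg/mL.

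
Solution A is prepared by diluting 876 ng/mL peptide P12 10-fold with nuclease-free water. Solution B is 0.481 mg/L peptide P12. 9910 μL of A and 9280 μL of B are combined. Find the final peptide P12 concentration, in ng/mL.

C_A = 876 ng/mL / 10 = 87.6 ng/mL.
C_B = 0.481 mg/L = 481 ng/mL.
C_mix = (C_A·V_A + C_B·V_B)/(V_A + V_B) = (87.6×9910 + 481×9280) / 19190 = 278 ng/mL.

278 ng/mL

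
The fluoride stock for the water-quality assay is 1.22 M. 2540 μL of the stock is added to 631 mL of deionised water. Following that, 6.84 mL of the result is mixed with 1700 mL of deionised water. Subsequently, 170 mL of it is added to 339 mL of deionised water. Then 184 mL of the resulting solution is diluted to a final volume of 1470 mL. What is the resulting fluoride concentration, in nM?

819 nM

Overall dilution factor = 249.4 × 249.5 × 2.994 × 7.989 = 1.49 × 10⁶.
1.22 M / 1.49 × 10⁶ = 8.19 × 10⁻⁷ M = 819 nM.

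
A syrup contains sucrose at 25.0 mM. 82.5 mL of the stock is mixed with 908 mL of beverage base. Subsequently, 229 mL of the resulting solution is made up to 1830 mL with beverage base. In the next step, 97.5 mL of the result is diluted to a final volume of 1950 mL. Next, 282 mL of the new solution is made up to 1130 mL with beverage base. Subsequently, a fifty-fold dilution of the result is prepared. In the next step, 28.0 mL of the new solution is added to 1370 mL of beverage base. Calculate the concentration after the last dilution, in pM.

1300 pM

Overall dilution factor = 12.01 × 7.991 × 20 × 4.007 × 50 × 49.93 = 1.92 × 10⁷.
25.0 mM / 1.92 × 10⁷ = 1.30 × 10⁻⁶ mM = 1300 pM.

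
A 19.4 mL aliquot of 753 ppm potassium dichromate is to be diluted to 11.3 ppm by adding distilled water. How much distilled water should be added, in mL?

V₂ = C₁V₁/C₂ = 753 × 19.4 / 11.3 = 1293 mL.
Diluent to add = V₂ − V₁ = 1293 − 19.4 = 1270 mL.

1270 mL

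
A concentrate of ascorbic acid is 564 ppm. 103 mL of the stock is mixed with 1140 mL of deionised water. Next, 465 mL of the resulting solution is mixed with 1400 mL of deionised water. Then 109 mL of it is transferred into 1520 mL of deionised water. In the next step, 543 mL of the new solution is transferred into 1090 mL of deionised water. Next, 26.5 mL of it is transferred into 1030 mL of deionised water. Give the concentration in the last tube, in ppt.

6500 ppt

Overall dilution factor = 12.07 × 4.011 × 14.94 × 3.007 × 39.87 = 8.67 × 10⁴.
564 ppm / 8.67 × 10⁴ = 6.50 × 10⁻³ ppm = 6500 ppt.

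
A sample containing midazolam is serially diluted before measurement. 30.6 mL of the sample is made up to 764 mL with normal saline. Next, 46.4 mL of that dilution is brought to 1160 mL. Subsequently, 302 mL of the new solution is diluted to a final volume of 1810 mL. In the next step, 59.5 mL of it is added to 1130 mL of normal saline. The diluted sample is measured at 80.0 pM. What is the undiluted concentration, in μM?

Overall dilution factor = 24.97 × 25 × 5.993 × 19.99 = 7.48 × 10⁴.
Original = 80.0 pM × 7.48 × 10⁴ = 5.98 × 10⁶ pM = 5.98 μM.

5.98 μM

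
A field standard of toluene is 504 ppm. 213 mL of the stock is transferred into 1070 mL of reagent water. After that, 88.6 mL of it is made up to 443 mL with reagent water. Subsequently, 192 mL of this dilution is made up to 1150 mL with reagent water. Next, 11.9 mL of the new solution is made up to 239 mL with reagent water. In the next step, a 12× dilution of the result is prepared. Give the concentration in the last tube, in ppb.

11.6 ppb

Overall dilution factor = 6.023 × 5 × 5.990 × 20.08 × 12 = 4.35 × 10⁴.
504 ppm / 4.35 × 10⁴ = 0.0116 ppm = 11.6 ppb.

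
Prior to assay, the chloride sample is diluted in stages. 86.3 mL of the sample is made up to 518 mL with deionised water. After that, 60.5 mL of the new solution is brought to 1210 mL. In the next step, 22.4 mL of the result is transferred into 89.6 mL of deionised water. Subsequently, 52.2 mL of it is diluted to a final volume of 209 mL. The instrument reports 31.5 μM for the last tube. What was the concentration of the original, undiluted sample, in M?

Overall dilution factor = 6.002 × 20 × 5 × 4.004 = 2403.
Original = 31.5 μM × 2403 = 7.57 × 10⁴ μM = 0.0757 M.

0.0757 M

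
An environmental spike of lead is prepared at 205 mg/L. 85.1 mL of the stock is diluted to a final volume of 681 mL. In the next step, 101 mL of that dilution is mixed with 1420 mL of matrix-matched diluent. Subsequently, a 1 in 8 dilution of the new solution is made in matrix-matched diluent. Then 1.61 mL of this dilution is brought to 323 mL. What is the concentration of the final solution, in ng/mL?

1.06 ng/mL

Overall dilution factor = 8.002 × 15.06 × 8 × 200.6 = 1.93 × 10⁵.
205 mg/L / 1.93 × 10⁵ = 1.06 × 10⁻³ mg/L = 1.06 ng/mL.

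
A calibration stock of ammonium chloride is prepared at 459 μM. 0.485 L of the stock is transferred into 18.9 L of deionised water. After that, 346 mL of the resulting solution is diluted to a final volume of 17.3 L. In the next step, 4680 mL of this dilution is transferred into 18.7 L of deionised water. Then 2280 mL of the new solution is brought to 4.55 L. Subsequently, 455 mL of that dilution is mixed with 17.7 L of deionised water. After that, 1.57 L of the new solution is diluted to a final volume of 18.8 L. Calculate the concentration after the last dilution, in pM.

Overall dilution factor = 39.97 × 50 × 4.996 × 1.996 × 39.90 × 11.97 = 9.52 × 10⁶.
459 μM / 9.52 × 10⁶ = 4.82 × 10⁻⁵ μM = 48.2 pM.

48.2 pM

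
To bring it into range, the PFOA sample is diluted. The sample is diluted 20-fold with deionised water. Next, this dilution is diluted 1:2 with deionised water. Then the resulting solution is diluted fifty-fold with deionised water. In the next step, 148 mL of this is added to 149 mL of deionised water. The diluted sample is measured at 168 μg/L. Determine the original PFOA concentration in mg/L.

Overall dilution factor = 20 × 2 × 50 × 2.007 = 4014.
Original = 168 μg/L × 4014 = 6.74 × 10⁵ μg/L = 674 mg/L.

674 mg/L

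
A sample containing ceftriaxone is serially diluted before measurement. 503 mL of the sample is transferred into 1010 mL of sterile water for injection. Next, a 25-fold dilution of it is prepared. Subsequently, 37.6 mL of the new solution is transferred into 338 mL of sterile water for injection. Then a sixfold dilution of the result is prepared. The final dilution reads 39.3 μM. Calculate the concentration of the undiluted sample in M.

0.177 M

Overall dilution factor = 3.008 × 25 × 9.989 × 6 = 4507.
Original = 39.3 μM × 4507 = 1.77 × 10⁵ μM = 0.177 M.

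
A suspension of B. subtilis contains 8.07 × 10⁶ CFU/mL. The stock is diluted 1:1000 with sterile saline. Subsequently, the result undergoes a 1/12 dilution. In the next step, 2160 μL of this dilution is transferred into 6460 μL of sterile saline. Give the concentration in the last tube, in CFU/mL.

Overall dilution factor = 1000 × 12 × 3.991 = 4.79 × 10⁴.
8.07 × 10⁶ CFU/mL / 4.79 × 10⁴ = 169 CFU/mL.

169 CFU/mL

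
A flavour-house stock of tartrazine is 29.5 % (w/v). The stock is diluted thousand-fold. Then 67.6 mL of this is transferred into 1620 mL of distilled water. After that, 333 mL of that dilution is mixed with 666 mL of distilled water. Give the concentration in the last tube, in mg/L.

Overall dilution factor = 1000 × 24.96 × 3 = 7.49 × 10⁴.
29.5 % (w/v) / 7.49 × 10⁴ = 3.94 × 10⁻⁴ % (w/v) = 3.94 mg/L.

3.94 mg/L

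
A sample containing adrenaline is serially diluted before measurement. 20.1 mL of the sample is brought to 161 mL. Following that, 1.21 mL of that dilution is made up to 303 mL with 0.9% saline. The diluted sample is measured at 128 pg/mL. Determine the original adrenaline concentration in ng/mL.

257 ng/mL

Overall dilution factor = 8.010 × 250.4 = 2006.
Original = 128 pg/mL × 2006 = 2.57 × 10⁵ pg/mL = 257 ng/mL.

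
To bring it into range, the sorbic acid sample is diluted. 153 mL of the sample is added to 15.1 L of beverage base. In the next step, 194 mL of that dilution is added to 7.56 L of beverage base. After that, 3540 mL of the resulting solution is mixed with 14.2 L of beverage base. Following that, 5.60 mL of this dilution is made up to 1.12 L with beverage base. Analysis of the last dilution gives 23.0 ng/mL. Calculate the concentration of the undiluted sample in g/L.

91.9 g/L

Overall dilution factor = 99.69 × 39.97 × 5.011 × 200 = 3.99 × 10⁶.
Original = 23.0 ng/mL × 3.99 × 10⁶ = 9.19 × 10⁷ ng/mL = 91.9 g/L.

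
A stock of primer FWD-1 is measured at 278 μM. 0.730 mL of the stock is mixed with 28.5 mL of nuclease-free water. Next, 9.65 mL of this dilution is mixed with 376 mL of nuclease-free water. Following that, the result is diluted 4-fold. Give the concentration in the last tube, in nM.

43.4 nM

Overall dilution factor = 40.04 × 39.96 × 4 = 6401.
278 μM / 6401 = 0.0434 μM = 43.4 nM.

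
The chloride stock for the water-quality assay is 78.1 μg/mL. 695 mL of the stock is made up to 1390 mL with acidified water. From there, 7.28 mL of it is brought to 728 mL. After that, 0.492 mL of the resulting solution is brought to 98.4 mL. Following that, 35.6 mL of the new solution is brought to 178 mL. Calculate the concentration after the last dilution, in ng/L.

390 ng/L

Overall dilution factor = 2 × 100 × 200 × 5 = 2.00 × 10⁵.
78.1 μg/mL / 2.00 × 10⁵ = 3.90 × 10⁻⁴ μg/mL = 390 ng/L.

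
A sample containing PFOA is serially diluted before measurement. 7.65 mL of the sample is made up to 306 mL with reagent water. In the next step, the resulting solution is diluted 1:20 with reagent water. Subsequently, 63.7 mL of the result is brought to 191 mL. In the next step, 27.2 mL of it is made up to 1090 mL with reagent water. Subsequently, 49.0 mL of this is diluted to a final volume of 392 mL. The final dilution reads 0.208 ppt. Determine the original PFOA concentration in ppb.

160 ppb

Overall dilution factor = 40 × 20 × 2.998 × 40.07 × 8 = 7.69 × 10⁵.
Original = 0.208 ppt × 7.69 × 10⁵ = 1.60 × 10⁵ ppt = 160 ppb.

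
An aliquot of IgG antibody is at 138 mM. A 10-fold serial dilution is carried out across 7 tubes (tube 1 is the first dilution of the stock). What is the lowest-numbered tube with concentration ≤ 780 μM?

tube 3

Tube n has concentration 138 mM / 10ⁿ.
Need 10ⁿ ≥ 138 mM / 780 μM = 177, so n ≥ 2.25.
First such tube: n = 3.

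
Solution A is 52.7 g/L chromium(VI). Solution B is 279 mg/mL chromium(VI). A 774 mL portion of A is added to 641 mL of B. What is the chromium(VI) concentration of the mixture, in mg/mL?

C_B = 279 mg/mL = 279 g/L.
C_mix = (C_A·V_A + C_B·V_B)/(V_A + V_B) = (52.7×774 + 279×641) / 1415 = 155 g/L = 155 mg/mL.

155 mg/mL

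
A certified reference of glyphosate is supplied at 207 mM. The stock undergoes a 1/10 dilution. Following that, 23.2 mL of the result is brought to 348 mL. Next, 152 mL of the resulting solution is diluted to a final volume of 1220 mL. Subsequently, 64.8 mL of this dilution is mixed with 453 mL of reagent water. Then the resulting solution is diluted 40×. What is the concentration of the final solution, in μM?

0.538 μM

Overall dilution factor = 10 × 15 × 8.026 × 7.991 × 40 = 3.85 × 10⁵.
207 mM / 3.85 × 10⁵ = 5.38 × 10⁻⁴ mM = 0.538 μM.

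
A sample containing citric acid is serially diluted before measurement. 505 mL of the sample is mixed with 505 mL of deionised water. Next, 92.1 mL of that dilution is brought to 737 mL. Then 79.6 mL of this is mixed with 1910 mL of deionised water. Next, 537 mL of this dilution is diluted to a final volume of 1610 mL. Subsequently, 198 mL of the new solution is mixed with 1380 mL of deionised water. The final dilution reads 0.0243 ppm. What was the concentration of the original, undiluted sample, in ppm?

232 ppm

Overall dilution factor = 2 × 8.002 × 24.99 × 2.998 × 7.970 = 9558.
Original = 0.0243 ppm × 9558 = 232 ppm.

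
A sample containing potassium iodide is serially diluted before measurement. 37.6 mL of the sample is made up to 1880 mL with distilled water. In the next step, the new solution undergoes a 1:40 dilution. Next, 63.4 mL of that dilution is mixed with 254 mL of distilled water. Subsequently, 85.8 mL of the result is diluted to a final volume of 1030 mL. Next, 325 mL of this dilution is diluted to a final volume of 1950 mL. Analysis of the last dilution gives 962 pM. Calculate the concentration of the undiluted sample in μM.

694 μM

Overall dilution factor = 50 × 40 × 5.006 × 12.00 × 6 = 7.21 × 10⁵.
Original = 962 pM × 7.21 × 10⁵ = 6.94 × 10⁸ pM = 694 μM.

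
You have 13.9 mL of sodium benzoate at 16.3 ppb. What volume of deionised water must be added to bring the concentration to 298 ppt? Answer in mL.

298 ppt = 0.298 ppb.
V₂ = C₁V₁/C₂ = 16.3 × 13.9 / 0.298 = 760 mL.
Diluent to add = V₂ − V₁ = 760 − 13.9 = 746 mL.

746 mL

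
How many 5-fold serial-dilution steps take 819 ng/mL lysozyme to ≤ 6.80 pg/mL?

8

Need 5ⁿ ≥ 1.20 × 10⁵, so n ≥ log(1.20 × 10⁵)/log(5) = 7.27.
Minimum whole steps: n = 8.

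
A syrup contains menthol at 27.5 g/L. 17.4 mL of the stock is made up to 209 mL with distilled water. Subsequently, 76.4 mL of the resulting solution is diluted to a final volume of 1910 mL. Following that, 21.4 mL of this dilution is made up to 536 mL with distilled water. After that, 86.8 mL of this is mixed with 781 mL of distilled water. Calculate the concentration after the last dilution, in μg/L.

366 μg/L

Overall dilution factor = 12.01 × 25 × 25.05 × 9.998 = 7.52 × 10⁴.
27.5 g/L / 7.52 × 10⁴ = 3.66 × 10⁻⁴ g/L = 366 μg/L.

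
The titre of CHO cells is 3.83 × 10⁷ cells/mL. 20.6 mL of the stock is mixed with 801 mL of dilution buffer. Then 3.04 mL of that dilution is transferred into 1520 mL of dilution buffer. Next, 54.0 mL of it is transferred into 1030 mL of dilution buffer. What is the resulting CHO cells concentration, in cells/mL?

95.5 cells/mL

Overall dilution factor = 39.88 × 501 × 20.07 = 4.01 × 10⁵.
3.83 × 10⁷ cells/mL / 4.01 × 10⁵ = 95.5 cells/mL.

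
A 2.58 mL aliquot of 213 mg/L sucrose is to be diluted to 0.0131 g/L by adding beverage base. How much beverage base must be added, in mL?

39.4 mL

0.0131 g/L = 13.1 mg/L.
V₂ = C₁V₁/C₂ = 213 × 2.58 / 13.1 = 41.9 mL.
Diluent to add = V₂ − V₁ = 41.9 − 2.58 = 39.4 mL.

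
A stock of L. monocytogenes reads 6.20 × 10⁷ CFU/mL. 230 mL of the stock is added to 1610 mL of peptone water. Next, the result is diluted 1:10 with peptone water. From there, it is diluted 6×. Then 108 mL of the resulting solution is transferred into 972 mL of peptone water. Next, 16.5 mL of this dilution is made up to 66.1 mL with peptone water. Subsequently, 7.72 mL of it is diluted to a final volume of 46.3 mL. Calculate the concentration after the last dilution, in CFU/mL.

Overall dilution factor = 8 × 10 × 6 × 10 × 4.006 × 5.997 = 1.15 × 10⁵.
6.20 × 10⁷ CFU/mL / 1.15 × 10⁵ = 538 CFU/mL.

538 CFU/mL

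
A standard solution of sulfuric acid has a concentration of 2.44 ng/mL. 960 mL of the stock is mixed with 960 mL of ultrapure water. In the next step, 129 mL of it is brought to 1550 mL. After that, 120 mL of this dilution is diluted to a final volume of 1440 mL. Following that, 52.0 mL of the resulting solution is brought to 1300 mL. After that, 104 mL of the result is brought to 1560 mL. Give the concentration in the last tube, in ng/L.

Overall dilution factor = 2 × 12.02 × 12 × 25 × 15 = 1.08 × 10⁵.
2.44 ng/mL / 1.08 × 10⁵ = 2.26 × 10⁻⁵ ng/mL = 0.0226 ng/L.

0.0226 ng/L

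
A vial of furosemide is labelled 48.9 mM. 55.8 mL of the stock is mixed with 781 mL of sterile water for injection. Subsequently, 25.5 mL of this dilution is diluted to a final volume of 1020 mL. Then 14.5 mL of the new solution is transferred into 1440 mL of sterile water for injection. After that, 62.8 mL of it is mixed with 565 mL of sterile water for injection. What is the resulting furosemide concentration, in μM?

Overall dilution factor = 15.00 × 40 × 100.3 × 9.997 = 6.02 × 10⁵.
48.9 mM / 6.02 × 10⁵ = 8.13 × 10⁻⁵ mM = 0.0813 μM.

0.0813 μM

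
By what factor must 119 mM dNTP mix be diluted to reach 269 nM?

4.42 × 10⁵

Factor = C₀/C_target = 119 mM / 269 nM = 4.42 × 10⁵.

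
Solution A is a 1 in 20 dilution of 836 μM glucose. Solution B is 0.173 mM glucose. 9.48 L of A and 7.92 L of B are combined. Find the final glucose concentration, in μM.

C_A = 836 μM / 20 = 41.8 μM.
C_B = 0.173 mM = 173 μM.
C_mix = (C_A·V_A + C_B·V_B)/(V_A + V_B) = (41.8×9.48 + 173×7.92) / 17.40 = 102 μM.

102 μM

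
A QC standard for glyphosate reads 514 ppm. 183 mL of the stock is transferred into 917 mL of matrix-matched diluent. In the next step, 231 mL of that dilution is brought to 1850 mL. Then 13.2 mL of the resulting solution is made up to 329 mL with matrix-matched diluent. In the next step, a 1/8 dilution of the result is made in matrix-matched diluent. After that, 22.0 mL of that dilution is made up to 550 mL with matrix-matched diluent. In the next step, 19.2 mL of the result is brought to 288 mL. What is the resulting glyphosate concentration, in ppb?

Overall dilution factor = 6.011 × 8.009 × 24.92 × 8 × 25 × 15 = 3.60 × 10⁶.
514 ppm / 3.60 × 10⁶ = 1.43 × 10⁻⁴ ppm = 0.143 ppb.

0.143 ppb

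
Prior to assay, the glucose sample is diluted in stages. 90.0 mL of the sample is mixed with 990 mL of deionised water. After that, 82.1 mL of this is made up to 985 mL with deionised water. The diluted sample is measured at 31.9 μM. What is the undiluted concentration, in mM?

4.59 mM

Overall dilution factor = 12 × 12.00 = 144.
Original = 31.9 μM × 144 = 4593 μM = 4.59 mM.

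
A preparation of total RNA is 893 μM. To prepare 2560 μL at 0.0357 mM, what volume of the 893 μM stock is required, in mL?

0.0357 mM = 35.7 μM.
V₁ = C₂V₂/C₁ = 35.7 × 2560 / 893 = 102 μL = 0.102 mL.

0.102 mL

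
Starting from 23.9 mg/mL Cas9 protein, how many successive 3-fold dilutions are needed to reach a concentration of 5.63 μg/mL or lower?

8

Need 3ⁿ ≥ 4245, so n ≥ log(4245)/log(3) = 7.60.
Minimum whole steps: n = 8.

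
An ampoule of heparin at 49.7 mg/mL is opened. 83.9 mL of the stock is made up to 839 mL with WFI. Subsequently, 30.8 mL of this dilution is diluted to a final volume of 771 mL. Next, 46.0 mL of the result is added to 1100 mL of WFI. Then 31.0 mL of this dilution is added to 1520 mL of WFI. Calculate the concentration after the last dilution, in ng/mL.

159 ng/mL

Overall dilution factor = 10 × 25.03 × 24.91 × 50.03 = 3.12 × 10⁵.
49.7 mg/mL / 3.12 × 10⁵ = 1.59 × 10⁻⁴ mg/mL = 159 ng/mL.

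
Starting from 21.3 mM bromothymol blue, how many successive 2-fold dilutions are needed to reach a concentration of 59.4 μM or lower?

Need 2ⁿ ≥ 359, so n ≥ log(359)/log(2) = 8.49.
Minimum whole steps: n = 9.

9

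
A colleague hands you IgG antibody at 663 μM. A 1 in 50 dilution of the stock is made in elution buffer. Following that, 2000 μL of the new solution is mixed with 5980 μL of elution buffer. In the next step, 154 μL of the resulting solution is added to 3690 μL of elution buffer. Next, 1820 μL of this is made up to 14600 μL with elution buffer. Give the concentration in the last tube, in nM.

Overall dilution factor = 50 × 3.990 × 24.96 × 8.022 = 3.99 × 10⁴.
663 μM / 3.99 × 10⁴ = 0.0166 μM = 16.6 nM.

16.6 nM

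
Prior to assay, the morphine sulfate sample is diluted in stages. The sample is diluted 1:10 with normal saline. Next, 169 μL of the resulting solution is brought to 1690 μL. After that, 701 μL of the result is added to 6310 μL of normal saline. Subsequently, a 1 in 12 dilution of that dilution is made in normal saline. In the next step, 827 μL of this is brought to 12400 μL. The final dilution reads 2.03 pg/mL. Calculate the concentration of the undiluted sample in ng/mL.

365 ng/mL

Overall dilution factor = 10 × 10 × 10.00 × 12 × 14.99 = 1.80 × 10⁵.
Original = 2.03 pg/mL × 1.80 × 10⁵ = 3.65 × 10⁵ pg/mL = 365 ng/mL.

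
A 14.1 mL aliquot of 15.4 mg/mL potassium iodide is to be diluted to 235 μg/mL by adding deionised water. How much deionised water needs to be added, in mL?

235 μg/mL = 0.235 mg/mL.
V₂ = C₁V₁/C₂ = 15.4 × 14.1 / 0.235 = 924 mL.
Diluent to add = V₂ − V₁ = 924 − 14.1 = 910 mL.

910 mL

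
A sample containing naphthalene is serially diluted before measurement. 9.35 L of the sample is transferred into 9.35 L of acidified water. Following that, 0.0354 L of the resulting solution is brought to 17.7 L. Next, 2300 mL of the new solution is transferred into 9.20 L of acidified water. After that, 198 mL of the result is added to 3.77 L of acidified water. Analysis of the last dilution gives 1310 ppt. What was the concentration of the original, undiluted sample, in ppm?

Overall dilution factor = 2 × 500 × 5 × 20.04 = 1.00 × 10⁵.
Original = 1310 ppt × 1.00 × 10⁵ = 1.31 × 10⁸ ppt = 131 ppm.

131 ppm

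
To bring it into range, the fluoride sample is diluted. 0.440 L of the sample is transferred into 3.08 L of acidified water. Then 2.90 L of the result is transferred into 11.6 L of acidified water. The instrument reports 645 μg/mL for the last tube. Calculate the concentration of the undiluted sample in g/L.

25.8 g/L

Overall dilution factor = 8 × 5 = 40.0.
Original = 645 μg/mL × 40.0 = 2.58 × 10⁴ μg/mL = 25.8 g/L.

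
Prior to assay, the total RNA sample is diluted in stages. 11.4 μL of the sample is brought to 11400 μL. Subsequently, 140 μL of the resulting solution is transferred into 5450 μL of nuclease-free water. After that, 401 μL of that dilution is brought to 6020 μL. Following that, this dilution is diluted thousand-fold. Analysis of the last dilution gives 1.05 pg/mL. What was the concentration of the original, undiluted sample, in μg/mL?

Overall dilution factor = 1000 × 39.93 × 15.01 × 1000 = 5.99 × 10⁸.
Original = 1.05 pg/mL × 5.99 × 10⁸ = 6.29 × 10⁸ pg/mL = 629 μg/mL.

629 μg/mL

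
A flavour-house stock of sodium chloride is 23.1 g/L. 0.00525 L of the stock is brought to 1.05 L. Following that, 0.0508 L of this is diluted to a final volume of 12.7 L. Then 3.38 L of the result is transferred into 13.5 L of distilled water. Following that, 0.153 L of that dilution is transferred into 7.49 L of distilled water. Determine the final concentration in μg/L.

Overall dilution factor = 200 × 250 × 4.994 × 49.95 = 1.25 × 10⁷.
23.1 g/L / 1.25 × 10⁷ = 1.85 × 10⁻⁶ g/L = 1.85 μg/L.

1.85 μg/L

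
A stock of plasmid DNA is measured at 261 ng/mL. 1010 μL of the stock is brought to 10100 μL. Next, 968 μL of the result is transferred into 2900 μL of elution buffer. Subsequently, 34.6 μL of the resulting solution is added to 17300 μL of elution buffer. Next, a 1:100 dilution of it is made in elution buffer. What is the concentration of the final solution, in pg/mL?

Overall dilution factor = 10 × 3.996 × 501 × 100 = 2.00 × 10⁶.
261 ng/mL / 2.00 × 10⁶ = 1.30 × 10⁻⁴ ng/mL = 0.130 pg/mL.

0.130 pg/mL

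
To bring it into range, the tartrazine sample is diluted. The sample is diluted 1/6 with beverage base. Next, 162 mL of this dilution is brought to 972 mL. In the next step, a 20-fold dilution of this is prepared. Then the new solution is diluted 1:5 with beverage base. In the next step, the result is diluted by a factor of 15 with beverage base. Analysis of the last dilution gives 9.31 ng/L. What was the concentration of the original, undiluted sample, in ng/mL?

Overall dilution factor = 6 × 6 × 20 × 5 × 15 = 5.40 × 10⁴.
Original = 9.31 ng/L × 5.40 × 10⁴ = 5.03 × 10⁵ ng/L = 503 ng/mL.

503 ng/mL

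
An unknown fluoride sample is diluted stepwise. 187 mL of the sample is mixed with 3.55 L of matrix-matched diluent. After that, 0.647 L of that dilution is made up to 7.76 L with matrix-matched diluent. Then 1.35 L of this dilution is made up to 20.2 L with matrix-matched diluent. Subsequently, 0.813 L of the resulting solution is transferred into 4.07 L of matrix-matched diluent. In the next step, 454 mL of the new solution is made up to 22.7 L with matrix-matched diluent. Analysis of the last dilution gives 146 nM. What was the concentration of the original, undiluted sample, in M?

0.157 M

Overall dilution factor = 19.98 × 11.99 × 14.96 × 6.006 × 50 = 1.08 × 10⁶.
Original = 146 nM × 1.08 × 10⁶ = 1.57 × 10⁸ nM = 0.157 M.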